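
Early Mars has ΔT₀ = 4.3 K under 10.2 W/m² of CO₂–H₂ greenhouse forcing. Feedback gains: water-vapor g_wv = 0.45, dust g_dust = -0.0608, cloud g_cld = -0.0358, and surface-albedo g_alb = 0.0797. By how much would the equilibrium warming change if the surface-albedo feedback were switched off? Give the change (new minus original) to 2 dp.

-0.93 K

Original: g = 0.4331, ΔT = 4.3/(1−0.4331) = 7.5851 K.
Without surface-albedo: g' = 0.3534, ΔT' = 4.3/(1−0.3534) = 6.6502 K.
Change = 6.6502 − 7.5851 = -0.93 K.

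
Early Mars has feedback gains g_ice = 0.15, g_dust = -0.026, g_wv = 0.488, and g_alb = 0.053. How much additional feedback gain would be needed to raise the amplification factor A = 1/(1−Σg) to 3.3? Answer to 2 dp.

0.03

Current total gain = 0.665.
Target gain for A = 3.3: g* = 1 − 1/3.3 = 0.697.
Additional gain needed = 0.697 − 0.665 = 0.03.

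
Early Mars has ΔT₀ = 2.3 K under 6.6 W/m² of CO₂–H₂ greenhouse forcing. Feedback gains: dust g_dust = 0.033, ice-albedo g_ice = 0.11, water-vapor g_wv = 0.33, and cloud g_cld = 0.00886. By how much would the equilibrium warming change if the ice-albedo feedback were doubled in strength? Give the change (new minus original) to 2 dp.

1.20 K

Original: g = 0.48186, ΔT = 2.3/(1−0.48186) = 4.4390 K.
With doubled ice-albedo: g' = 0.59186, ΔT' = 2.3/(1−0.59186) = 5.6353 K.
Change = 5.6353 − 4.4390 = 1.20 K.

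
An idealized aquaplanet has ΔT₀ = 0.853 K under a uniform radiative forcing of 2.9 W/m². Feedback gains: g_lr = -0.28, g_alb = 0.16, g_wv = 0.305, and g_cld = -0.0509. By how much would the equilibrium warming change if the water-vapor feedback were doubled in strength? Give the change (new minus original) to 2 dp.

0.54 K

Original: g = 0.1341, ΔT = 0.853/(1−0.1341) = 0.9851 K.
With doubled water-vapor: g' = 0.4391, ΔT' = 0.853/(1−0.4391) = 1.5208 K.
Change = 1.5208 − 0.9851 = 0.54 K.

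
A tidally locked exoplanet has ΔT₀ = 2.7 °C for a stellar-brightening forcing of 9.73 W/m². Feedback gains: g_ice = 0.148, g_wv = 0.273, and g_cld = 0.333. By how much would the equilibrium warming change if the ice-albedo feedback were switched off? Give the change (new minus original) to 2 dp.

Original: g = 0.754, ΔT = 2.7/(1−0.754) = 10.9756 °C.
Without ice-albedo: g' = 0.606, ΔT' = 2.7/(1−0.606) = 6.8528 °C.
Change = 6.8528 − 10.9756 = -4.12 °C.

-4.12 °C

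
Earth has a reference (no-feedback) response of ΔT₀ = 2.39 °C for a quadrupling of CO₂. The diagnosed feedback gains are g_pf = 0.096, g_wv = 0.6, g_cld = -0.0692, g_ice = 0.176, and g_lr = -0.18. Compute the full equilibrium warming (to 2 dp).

6.34 °C

Total gain g = 0.096 + 0.6 − 0.0692 + 0.176 − 0.18 = 0.6228.
Amplification A = 1/(1 − 0.6228) = 2.651.
ΔT = 2.39 × 2.651 = 6.34 °C.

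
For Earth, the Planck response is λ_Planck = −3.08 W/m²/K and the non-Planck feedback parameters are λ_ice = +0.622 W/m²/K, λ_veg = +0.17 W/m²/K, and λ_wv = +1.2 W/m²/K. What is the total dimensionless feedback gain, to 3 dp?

Convert to gains: g_ice = 0.622/3.08 = 0.2019; g_veg = 0.17/3.08 = 0.05519; g_wv = 1.2/3.08 = 0.3896.
Total gain g = 0.64669.

0.647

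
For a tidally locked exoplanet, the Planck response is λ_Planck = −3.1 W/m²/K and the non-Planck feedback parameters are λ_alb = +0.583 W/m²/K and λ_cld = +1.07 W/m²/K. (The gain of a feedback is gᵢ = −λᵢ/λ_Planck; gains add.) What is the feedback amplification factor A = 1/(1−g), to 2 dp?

Convert to gains: g_alb = 0.583/3.1 = 0.1881; g_cld = 1.07/3.1 = 0.3452.
Total gain g = 0.5333.
A = 1/(1 − 0.5333) = 2.14.

2.14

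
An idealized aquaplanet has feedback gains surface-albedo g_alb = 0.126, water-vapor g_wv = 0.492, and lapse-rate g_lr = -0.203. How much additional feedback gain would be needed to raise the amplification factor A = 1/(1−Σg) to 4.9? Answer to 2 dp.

Current total gain = 0.415.
Target gain for A = 4.9: g* = 1 − 1/4.9 = 0.7959.
Additional gain needed = 0.7959 − 0.415 = 0.38.

0.38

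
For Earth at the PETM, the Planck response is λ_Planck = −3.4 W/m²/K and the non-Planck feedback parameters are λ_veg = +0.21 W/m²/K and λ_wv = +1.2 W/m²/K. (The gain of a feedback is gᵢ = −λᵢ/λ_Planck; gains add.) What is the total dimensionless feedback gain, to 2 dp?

Convert to gains: g_veg = 0.21/3.4 = 0.06176; g_wv = 1.2/3.4 = 0.3529.
Total gain g = 0.41466.

0.41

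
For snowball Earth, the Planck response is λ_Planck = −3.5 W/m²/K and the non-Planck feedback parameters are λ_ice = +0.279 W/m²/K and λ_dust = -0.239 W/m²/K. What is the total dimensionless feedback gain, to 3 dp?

0.011

Convert to gains: g_ice = 0.279/3.5 = 0.07971; g_dust = -0.239/3.5 = -0.06829.
Total gain g = 0.01142.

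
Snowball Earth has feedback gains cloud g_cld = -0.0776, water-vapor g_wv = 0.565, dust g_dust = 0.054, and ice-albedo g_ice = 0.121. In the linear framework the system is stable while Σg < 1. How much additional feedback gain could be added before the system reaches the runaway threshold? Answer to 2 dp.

0.34

Current total gain = -0.0776 + 0.565 + 0.054 + 0.121 = 0.6624.
Margin to runaway = 1 − 0.6624 = 0.34.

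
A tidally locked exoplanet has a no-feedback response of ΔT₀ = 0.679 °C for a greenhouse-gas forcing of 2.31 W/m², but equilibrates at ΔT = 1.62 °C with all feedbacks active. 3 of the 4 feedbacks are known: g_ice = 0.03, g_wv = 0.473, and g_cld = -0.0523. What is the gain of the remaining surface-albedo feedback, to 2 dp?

0.13

Amplification A = ΔT/ΔT₀ = 1.62/0.679 = 2.386.
Total gain g = 1 − 1/A = 1 − 1/2.386 = 0.5809.
Known gains sum to 0.03 + 0.473 − 0.0523 = 0.4507.
g_alb = 0.5809 − 0.4507 = 0.13.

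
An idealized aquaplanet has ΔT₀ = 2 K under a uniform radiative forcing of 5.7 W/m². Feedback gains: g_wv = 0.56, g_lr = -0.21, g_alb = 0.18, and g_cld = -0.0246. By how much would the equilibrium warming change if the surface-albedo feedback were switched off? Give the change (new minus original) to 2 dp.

-1.08 K

Original: g = 0.5054, ΔT = 2/(1−0.5054) = 4.0437 K.
Without surface-albedo: g' = 0.3254, ΔT' = 2/(1−0.3254) = 2.9647 K.
Change = 2.9647 − 4.0437 = -1.08 K.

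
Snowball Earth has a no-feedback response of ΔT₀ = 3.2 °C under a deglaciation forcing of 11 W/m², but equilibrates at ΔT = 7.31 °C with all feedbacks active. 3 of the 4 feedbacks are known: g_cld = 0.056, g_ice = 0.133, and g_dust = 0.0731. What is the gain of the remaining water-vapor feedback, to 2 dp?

0.30

Amplification A = ΔT/ΔT₀ = 7.31/3.2 = 2.284.
Total gain g = 1 − 1/A = 1 − 1/2.284 = 0.5622.
Known gains sum to 0.056 + 0.133 + 0.0731 = 0.2621.
g_wv = 0.5622 − 0.2621 = 0.30.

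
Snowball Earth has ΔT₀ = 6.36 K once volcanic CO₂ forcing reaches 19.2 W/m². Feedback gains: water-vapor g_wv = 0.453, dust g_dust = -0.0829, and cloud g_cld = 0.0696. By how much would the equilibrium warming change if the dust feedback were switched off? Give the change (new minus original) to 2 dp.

Original: g = 0.4397, ΔT = 6.36/(1−0.4397) = 11.3511 K.
Without dust: g' = 0.5226, ΔT' = 6.36/(1−0.5226) = 13.3222 K.
Change = 13.3222 − 11.3511 = 1.97 K.

1.97 K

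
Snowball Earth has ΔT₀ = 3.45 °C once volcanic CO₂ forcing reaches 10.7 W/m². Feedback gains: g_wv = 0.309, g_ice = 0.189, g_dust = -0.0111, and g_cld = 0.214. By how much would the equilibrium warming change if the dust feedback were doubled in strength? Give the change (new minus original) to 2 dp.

-0.41 °C

Original: g = 0.7009, ΔT = 3.45/(1−0.7009) = 11.5346 °C.
With doubled dust: g' = 0.6898, ΔT' = 3.45/(1−0.6898) = 11.1219 °C.
Change = 11.1219 − 11.5346 = -0.41 °C.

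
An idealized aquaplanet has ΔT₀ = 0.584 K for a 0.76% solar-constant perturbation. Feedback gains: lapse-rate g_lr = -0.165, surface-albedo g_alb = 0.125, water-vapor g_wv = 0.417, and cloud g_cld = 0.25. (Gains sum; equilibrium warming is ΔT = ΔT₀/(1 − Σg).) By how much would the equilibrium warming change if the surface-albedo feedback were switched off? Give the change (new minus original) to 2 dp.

-0.39 K

Original: g = 0.627, ΔT = 0.584/(1−0.627) = 1.5657 K.
Without surface-albedo: g' = 0.502, ΔT' = 0.584/(1−0.502) = 1.1727 K.
Change = 1.1727 − 1.5657 = -0.39 K.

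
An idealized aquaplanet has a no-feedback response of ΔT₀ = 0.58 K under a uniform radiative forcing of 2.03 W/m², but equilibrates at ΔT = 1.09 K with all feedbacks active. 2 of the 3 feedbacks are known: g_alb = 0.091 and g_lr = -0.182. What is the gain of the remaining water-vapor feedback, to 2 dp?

Amplification A = ΔT/ΔT₀ = 1.09/0.58 = 1.879.
Total gain g = 1 − 1/A = 1 − 1/1.879 = 0.4678.
Known gains sum to 0.091 − 0.182 = -0.091.
g_wv = 0.4678 + 0.091 = 0.56.

0.56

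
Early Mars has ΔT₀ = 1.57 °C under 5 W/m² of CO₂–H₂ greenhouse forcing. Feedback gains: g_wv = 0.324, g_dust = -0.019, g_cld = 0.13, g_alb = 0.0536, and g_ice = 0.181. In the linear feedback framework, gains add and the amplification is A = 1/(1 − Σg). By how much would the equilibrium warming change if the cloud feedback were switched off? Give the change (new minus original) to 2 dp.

Original: g = 0.6696, ΔT = 1.57/(1−0.6696) = 4.7518 °C.
Without cloud: g' = 0.5396, ΔT' = 1.57/(1−0.5396) = 3.4101 °C.
Change = 3.4101 − 4.7518 = -1.34 °C.

-1.34 °C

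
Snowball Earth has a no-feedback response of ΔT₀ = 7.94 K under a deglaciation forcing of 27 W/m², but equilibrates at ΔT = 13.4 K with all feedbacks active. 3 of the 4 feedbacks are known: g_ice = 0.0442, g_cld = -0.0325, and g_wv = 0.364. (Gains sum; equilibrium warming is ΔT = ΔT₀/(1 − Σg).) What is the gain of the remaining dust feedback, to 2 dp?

0.03

Amplification A = ΔT/ΔT₀ = 13.4/7.94 = 1.688.
Total gain g = 1 − 1/A = 1 − 1/1.688 = 0.4076.
Known gains sum to 0.0442 − 0.0325 + 0.364 = 0.3757.
g_dust = 0.4076 − 0.3757 = 0.03.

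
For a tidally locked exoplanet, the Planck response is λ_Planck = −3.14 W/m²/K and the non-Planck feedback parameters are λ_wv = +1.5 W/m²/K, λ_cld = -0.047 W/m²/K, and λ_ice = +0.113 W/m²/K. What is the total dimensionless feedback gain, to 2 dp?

0.50

Convert to gains: g_wv = 1.5/3.14 = 0.4777; g_cld = -0.047/3.14 = -0.01497; g_ice = 0.113/3.14 = 0.03599.
Total gain g = 0.49872.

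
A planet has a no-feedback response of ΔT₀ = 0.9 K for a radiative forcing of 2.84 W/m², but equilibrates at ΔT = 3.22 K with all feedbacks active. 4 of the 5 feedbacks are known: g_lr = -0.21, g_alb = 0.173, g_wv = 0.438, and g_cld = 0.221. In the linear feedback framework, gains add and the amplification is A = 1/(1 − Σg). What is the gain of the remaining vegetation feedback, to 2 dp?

Amplification A = ΔT/ΔT₀ = 3.22/0.9 = 3.578.
Total gain g = 1 − 1/A = 1 − 1/3.578 = 0.7205.
Known gains sum to -0.21 + 0.173 + 0.438 + 0.221 = 0.622.
g_veg = 0.7205 − 0.622 = 0.10.

0.10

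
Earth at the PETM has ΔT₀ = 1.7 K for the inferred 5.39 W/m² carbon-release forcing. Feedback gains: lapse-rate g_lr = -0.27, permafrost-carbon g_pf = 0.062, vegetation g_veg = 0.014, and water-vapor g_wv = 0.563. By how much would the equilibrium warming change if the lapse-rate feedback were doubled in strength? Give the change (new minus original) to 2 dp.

-0.81 K

Original: g = 0.369, ΔT = 1.7/(1−0.369) = 2.6941 K.
With doubled lapse-rate: g' = 0.099, ΔT' = 1.7/(1−0.099) = 1.8868 K.
Change = 1.8868 − 2.6941 = -0.81 K.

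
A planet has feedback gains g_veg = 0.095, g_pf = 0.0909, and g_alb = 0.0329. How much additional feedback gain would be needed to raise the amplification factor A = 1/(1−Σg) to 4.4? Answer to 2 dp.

0.55

Current total gain = 0.2188.
Target gain for A = 4.4: g* = 1 − 1/4.4 = 0.7727.
Additional gain needed = 0.7727 − 0.2188 = 0.55.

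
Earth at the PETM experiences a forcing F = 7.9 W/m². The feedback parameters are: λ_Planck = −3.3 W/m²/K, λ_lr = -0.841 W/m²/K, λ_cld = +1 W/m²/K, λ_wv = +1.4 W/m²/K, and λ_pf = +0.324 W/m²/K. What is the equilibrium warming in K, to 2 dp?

5.58 K

Net feedback parameter λ = (−3.3) + (-0.841) + (+1) + (+1.4) + (+0.324) = -1.417 W/m²/K.
ΔT = −F/λ = −7.9/(-1.417) = 5.58 K.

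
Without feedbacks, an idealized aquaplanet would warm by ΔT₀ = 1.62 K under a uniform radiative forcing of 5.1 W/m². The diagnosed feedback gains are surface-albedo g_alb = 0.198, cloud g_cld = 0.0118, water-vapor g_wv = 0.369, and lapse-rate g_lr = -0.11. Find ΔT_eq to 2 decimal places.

3.05 K

Total gain g = 0.198 + 0.0118 + 0.369 − 0.11 = 0.4688.
Amplification A = 1/(1 − 0.4688) = 1.883.
ΔT = 1.62 × 1.883 = 3.05 K.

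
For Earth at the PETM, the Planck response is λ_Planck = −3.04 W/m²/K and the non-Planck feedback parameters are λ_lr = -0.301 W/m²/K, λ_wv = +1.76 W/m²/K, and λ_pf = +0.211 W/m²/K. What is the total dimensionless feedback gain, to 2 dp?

Convert to gains: g_lr = -0.301/3.04 = -0.09901; g_wv = 1.76/3.04 = 0.5789; g_pf = 0.211/3.04 = 0.06941.
Total gain g = 0.5493.

0.55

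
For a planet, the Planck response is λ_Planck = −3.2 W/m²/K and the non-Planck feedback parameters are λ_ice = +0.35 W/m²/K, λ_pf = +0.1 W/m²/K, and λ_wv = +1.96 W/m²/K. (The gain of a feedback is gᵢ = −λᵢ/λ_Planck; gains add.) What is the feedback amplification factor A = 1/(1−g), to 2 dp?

4.05

Convert to gains: g_ice = 0.35/3.2 = 0.1094; g_pf = 0.1/3.2 = 0.03125; g_wv = 1.96/3.2 = 0.6125.
Total gain g = 0.75315.
A = 1/(1 − 0.75315) = 4.05.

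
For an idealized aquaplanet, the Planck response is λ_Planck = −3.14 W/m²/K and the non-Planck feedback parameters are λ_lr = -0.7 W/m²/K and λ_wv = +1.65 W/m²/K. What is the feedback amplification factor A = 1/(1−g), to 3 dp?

Convert to gains: g_lr = -0.7/3.14 = -0.2229; g_wv = 1.65/3.14 = 0.5255.
Total gain g = 0.3026.
A = 1/(1 − 0.3026) = 1.434.

1.434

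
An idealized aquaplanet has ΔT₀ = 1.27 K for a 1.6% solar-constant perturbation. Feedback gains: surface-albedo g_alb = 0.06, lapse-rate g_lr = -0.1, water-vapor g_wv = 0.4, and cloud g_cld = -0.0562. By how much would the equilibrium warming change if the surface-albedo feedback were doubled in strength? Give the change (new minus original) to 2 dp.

Original: g = 0.3038, ΔT = 1.27/(1−0.3038) = 1.8242 K.
With doubled surface-albedo: g' = 0.3638, ΔT' = 1.27/(1−0.3638) = 1.9962 K.
Change = 1.9962 − 1.8242 = 0.17 K.

0.17 K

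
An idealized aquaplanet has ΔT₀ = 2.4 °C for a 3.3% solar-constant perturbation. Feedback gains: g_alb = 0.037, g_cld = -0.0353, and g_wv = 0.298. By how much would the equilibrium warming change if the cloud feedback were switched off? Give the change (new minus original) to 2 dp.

Original: g = 0.2997, ΔT = 2.4/(1−0.2997) = 3.4271 °C.
Without cloud: g' = 0.335, ΔT' = 2.4/(1−0.335) = 3.6090 °C.
Change = 3.6090 − 3.4271 = 0.18 °C.

0.18 °C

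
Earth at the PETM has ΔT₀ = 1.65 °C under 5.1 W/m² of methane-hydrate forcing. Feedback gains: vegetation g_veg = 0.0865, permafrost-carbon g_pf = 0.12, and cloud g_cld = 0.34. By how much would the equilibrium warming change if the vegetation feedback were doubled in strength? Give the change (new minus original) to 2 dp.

0.86 °C

Original: g = 0.5465, ΔT = 1.65/(1−0.5465) = 3.6384 °C.
With doubled vegetation: g' = 0.633, ΔT' = 1.65/(1−0.633) = 4.4959 °C.
Change = 4.4959 − 3.6384 = 0.86 °C.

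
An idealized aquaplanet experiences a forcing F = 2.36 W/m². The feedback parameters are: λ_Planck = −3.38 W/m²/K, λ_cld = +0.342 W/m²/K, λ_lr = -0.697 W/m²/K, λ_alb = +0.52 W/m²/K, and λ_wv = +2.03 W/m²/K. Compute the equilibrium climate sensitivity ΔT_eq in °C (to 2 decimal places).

1.99 °C

Net feedback parameter λ = (−3.38) + (+0.342) + (-0.697) + (+0.52) + (+2.03) = -1.185 W/m²/K.
ΔT = −F/λ = −2.36/(-1.185) = 1.99 °C.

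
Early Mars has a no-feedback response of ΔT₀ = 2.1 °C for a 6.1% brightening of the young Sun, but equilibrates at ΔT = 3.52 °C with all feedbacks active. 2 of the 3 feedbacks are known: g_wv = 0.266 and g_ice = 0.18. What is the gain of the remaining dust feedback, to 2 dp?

-0.04

Amplification A = ΔT/ΔT₀ = 3.52/2.1 = 1.676.
Total gain g = 1 − 1/A = 1 − 1/1.676 = 0.4033.
Known gains sum to 0.266 + 0.18 = 0.446.
g_dust = 0.4033 − 0.446 = -0.04.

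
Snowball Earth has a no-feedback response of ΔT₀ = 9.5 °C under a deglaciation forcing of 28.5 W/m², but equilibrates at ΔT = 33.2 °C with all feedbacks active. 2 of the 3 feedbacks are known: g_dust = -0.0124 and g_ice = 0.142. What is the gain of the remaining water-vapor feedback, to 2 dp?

Amplification A = ΔT/ΔT₀ = 33.2/9.5 = 3.495.
Total gain g = 1 − 1/A = 1 − 1/3.495 = 0.7139.
Known gains sum to -0.0124 + 0.142 = 0.1296.
g_wv = 0.7139 − 0.1296 = 0.58.

0.58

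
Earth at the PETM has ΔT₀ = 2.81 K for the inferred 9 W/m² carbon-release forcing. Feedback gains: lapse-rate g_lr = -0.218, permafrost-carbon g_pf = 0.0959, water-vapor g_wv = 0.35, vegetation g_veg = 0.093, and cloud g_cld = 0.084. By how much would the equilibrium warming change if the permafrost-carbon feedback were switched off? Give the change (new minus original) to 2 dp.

Original: g = 0.4049, ΔT = 2.81/(1−0.4049) = 4.7219 K.
Without permafrost-carbon: g' = 0.309, ΔT' = 2.81/(1−0.309) = 4.0666 K.
Change = 4.0666 − 4.7219 = -0.66 K.

-0.66 K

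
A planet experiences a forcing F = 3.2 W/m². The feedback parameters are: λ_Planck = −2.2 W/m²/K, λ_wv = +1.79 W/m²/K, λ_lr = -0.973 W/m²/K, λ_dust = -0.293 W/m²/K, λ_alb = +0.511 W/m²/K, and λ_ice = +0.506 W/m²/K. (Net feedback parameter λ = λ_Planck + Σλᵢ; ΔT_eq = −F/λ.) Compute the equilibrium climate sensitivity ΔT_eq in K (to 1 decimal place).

Net feedback parameter λ = (−2.2) + (+1.79) + (-0.973) + (-0.293) + (+0.511) + (+0.506) = -0.659 W/m²/K.
ΔT = −F/λ = −3.2/(-0.659) = 4.9 K.

4.9 K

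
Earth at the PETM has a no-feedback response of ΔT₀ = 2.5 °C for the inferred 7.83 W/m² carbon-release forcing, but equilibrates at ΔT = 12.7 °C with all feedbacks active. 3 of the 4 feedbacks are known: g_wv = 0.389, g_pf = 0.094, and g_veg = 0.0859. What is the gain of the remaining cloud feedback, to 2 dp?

0.23

Amplification A = ΔT/ΔT₀ = 12.7/2.5 = 5.08.
Total gain g = 1 − 1/A = 1 − 1/5.08 = 0.8031.
Known gains sum to 0.389 + 0.094 + 0.0859 = 0.5689.
g_cld = 0.8031 − 0.5689 = 0.23.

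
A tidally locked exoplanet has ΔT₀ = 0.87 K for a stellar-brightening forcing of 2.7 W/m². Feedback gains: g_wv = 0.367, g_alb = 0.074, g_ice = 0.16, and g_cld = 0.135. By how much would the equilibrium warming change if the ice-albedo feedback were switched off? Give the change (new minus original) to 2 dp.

Original: g = 0.736, ΔT = 0.87/(1−0.736) = 3.2955 K.
Without ice-albedo: g' = 0.576, ΔT' = 0.87/(1−0.576) = 2.0519 K.
Change = 2.0519 − 3.2955 = -1.24 K.

-1.24 K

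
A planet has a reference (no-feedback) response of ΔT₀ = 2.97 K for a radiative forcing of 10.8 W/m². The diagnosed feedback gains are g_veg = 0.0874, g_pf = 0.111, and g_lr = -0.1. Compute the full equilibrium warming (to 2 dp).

Total gain g = 0.0874 + 0.111 − 0.1 = 0.0984.
Amplification A = 1/(1 − 0.0984) = 1.109.
ΔT = 2.97 × 1.109 = 3.29 K.

3.29 K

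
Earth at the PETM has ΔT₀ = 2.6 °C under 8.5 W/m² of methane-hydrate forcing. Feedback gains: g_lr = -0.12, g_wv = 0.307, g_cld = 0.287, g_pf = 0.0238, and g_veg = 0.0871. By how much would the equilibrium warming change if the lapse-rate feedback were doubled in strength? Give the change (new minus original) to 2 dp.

-1.40 °C

Original: g = 0.5849, ΔT = 2.6/(1−0.5849) = 6.2636 °C.
With doubled lapse-rate: g' = 0.4649, ΔT' = 2.6/(1−0.4649) = 4.8589 °C.
Change = 4.8589 − 6.2636 = -1.40 °C.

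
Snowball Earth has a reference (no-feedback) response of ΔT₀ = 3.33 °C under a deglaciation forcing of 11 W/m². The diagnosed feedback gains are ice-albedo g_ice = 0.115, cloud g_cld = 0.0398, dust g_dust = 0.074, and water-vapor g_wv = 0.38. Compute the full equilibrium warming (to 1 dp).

8.5 °C

Total gain g = 0.115 + 0.0398 + 0.074 + 0.38 = 0.6088.
Amplification A = 1/(1 − 0.6088) = 2.556.
ΔT = 3.33 × 2.556 = 8.5 °C.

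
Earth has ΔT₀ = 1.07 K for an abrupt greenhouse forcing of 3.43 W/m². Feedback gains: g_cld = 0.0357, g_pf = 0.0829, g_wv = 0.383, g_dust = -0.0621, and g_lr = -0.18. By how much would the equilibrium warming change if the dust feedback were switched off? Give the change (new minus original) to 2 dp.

0.13 K

Original: g = 0.2595, ΔT = 1.07/(1−0.2595) = 1.4450 K.
Without dust: g' = 0.3216, ΔT' = 1.07/(1−0.3216) = 1.5772 K.
Change = 1.5772 − 1.4450 = 0.13 K.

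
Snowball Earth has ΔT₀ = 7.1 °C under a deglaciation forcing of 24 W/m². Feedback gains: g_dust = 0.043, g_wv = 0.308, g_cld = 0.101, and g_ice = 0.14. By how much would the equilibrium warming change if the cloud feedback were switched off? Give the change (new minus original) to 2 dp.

-3.45 °C

Original: g = 0.592, ΔT = 7.1/(1−0.592) = 17.4020 °C.
Without cloud: g' = 0.491, ΔT' = 7.1/(1−0.491) = 13.9489 °C.
Change = 13.9489 − 17.4020 = -3.45 °C.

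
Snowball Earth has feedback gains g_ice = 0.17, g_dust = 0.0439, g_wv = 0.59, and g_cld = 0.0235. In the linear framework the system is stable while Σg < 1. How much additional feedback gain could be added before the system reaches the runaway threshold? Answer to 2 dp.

Current total gain = 0.17 + 0.0439 + 0.59 + 0.0235 = 0.8274.
Margin to runaway = 1 − 0.8274 = 0.17.

0.17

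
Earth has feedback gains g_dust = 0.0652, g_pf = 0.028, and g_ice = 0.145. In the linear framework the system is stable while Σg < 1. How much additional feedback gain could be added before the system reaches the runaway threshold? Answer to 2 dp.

0.76

Current total gain = 0.0652 + 0.028 + 0.145 = 0.2382.
Margin to runaway = 1 − 0.2382 = 0.76.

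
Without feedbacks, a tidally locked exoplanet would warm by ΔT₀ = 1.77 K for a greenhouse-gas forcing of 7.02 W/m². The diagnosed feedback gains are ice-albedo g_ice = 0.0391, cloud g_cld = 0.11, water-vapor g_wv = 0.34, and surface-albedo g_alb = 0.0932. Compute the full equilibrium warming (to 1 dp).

Total gain g = 0.0391 + 0.11 + 0.34 + 0.0932 = 0.5823.
Amplification A = 1/(1 − 0.5823) = 2.394.
ΔT = 1.77 × 2.394 = 4.2 K.

4.2 K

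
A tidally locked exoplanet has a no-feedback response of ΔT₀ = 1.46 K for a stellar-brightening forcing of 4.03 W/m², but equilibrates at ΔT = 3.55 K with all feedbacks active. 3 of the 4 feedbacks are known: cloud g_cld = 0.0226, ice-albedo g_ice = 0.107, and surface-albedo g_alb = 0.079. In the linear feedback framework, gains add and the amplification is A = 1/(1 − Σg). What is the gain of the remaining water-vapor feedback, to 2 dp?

Amplification A = ΔT/ΔT₀ = 3.55/1.46 = 2.432.
Total gain g = 1 − 1/A = 1 − 1/2.432 = 0.5888.
Known gains sum to 0.0226 + 0.107 + 0.079 = 0.2086.
g_wv = 0.5888 − 0.2086 = 0.38.

0.38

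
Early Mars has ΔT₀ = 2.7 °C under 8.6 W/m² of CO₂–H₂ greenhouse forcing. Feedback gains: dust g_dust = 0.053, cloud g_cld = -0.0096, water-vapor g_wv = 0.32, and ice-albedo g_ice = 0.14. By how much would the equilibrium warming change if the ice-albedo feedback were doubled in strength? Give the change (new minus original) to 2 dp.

Original: g = 0.5034, ΔT = 2.7/(1−0.5034) = 5.4370 °C.
With doubled ice-albedo: g' = 0.6434, ΔT' = 2.7/(1−0.6434) = 7.5715 °C.
Change = 7.5715 − 5.4370 = 2.13 °C.

2.13 °C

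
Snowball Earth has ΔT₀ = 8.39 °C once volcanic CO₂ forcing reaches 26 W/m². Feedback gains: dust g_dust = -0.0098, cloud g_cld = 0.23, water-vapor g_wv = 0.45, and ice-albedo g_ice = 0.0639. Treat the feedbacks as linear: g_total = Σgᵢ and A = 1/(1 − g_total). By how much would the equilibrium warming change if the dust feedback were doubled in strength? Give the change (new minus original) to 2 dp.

Original: g = 0.7341, ΔT = 8.39/(1−0.7341) = 31.5532 °C.
With doubled dust: g' = 0.7243, ΔT' = 8.39/(1−0.7243) = 30.4316 °C.
Change = 30.4316 − 31.5532 = -1.12 °C.

-1.12 °C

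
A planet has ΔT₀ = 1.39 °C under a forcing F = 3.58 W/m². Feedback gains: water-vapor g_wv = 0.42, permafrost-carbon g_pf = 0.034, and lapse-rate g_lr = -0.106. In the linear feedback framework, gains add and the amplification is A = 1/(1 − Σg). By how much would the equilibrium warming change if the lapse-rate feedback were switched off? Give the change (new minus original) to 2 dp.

0.41 °C

Original: g = 0.348, ΔT = 1.39/(1−0.348) = 2.1319 °C.
Without lapse-rate: g' = 0.454, ΔT' = 1.39/(1−0.454) = 2.5458 °C.
Change = 2.5458 − 2.1319 = 0.41 °C.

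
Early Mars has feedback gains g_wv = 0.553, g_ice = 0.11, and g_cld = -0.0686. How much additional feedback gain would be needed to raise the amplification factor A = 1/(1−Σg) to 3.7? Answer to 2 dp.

0.14

Current total gain = 0.5944.
Target gain for A = 3.7: g* = 1 − 1/3.7 = 0.7297.
Additional gain needed = 0.7297 − 0.5944 = 0.14.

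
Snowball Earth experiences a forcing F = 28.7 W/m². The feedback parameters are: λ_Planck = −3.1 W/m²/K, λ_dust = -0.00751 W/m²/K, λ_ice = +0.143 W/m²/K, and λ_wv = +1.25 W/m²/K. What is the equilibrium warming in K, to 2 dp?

Net feedback parameter λ = (−3.1) + (-0.00751) + (+0.143) + (+1.25) = -1.71451 W/m²/K.
ΔT = −F/λ = −28.7/(-1.71451) = 16.74 K.

16.74 K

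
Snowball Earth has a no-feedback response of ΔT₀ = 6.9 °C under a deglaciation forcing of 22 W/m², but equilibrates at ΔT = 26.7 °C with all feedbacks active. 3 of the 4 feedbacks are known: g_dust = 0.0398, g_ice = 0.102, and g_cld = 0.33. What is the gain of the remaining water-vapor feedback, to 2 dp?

0.27

Amplification A = ΔT/ΔT₀ = 26.7/6.9 = 3.87.
Total gain g = 1 − 1/A = 1 − 1/3.87 = 0.7416.
Known gains sum to 0.0398 + 0.102 + 0.33 = 0.4718.
g_wv = 0.7416 − 0.4718 = 0.27.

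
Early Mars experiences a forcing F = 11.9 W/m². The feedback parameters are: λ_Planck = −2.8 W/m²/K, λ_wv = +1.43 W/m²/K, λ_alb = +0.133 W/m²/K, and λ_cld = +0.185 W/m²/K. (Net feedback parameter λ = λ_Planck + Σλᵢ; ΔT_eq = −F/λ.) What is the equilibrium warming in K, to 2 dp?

11.31 K

Net feedback parameter λ = (−2.8) + (+1.43) + (+0.133) + (+0.185) = -1.052 W/m²/K.
ΔT = −F/λ = −11.9/(-1.052) = 11.31 K.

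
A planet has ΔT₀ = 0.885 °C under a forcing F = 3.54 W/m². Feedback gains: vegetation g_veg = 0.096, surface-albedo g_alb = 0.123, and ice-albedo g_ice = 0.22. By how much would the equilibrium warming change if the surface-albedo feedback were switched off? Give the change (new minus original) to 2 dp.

-0.28 °C

Original: g = 0.439, ΔT = 0.885/(1−0.439) = 1.5775 °C.
Without surface-albedo: g' = 0.316, ΔT' = 0.885/(1−0.316) = 1.2939 °C.
Change = 1.2939 − 1.5775 = -0.28 °C.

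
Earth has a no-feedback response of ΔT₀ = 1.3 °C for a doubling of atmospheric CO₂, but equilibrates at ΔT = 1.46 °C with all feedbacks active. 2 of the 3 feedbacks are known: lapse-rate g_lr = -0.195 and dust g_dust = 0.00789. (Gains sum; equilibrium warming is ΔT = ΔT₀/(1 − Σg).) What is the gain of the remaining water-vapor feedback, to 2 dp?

Amplification A = ΔT/ΔT₀ = 1.46/1.3 = 1.123.
Total gain g = 1 − 1/A = 1 − 1/1.123 = 0.1095.
Known gains sum to -0.195 + 0.00789 = -0.18711.
g_wv = 0.1095 + 0.18711 = 0.30.

0.30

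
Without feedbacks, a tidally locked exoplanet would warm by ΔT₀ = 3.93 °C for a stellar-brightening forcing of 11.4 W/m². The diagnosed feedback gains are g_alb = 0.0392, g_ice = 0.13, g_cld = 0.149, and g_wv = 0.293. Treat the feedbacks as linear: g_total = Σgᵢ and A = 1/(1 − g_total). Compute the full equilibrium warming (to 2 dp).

10.11 °C

Total gain g = 0.0392 + 0.13 + 0.149 + 0.293 = 0.6112.
Amplification A = 1/(1 − 0.6112) = 2.572.
ΔT = 3.93 × 2.572 = 10.11 °C.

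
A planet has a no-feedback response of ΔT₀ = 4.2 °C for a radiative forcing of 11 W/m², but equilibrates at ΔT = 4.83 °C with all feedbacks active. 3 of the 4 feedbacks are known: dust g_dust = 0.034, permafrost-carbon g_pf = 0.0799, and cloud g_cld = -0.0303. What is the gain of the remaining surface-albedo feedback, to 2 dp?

Amplification A = ΔT/ΔT₀ = 4.83/4.2 = 1.15.
Total gain g = 1 − 1/A = 1 − 1/1.15 = 0.1304.
Known gains sum to 0.034 + 0.0799 − 0.0303 = 0.0836.
g_alb = 0.1304 − 0.0836 = 0.05.

0.05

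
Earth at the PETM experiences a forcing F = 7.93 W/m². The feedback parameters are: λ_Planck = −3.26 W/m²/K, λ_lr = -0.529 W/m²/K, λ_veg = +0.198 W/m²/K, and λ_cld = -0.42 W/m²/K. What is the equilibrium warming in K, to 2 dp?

1.98 K

Net feedback parameter λ = (−3.26) + (-0.529) + (+0.198) + (-0.42) = -4.011 W/m²/K.
ΔT = −F/λ = −7.93/(-4.011) = 1.98 K.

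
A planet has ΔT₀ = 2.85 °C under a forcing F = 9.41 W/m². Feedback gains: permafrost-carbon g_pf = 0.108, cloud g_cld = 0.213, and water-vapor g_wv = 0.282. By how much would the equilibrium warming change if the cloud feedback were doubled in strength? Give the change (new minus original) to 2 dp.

Original: g = 0.603, ΔT = 2.85/(1−0.603) = 7.1788 °C.
With doubled cloud: g' = 0.816, ΔT' = 2.85/(1−0.816) = 15.4891 °C.
Change = 15.4891 − 7.1788 = 8.31 °C.

8.31 °C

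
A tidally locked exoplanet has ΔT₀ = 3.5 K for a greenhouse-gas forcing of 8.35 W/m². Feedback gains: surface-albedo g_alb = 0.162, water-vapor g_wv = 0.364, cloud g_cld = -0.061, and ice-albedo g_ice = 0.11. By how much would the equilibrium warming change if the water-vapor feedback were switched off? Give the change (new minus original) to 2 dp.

Original: g = 0.575, ΔT = 3.5/(1−0.575) = 8.2353 K.
Without water-vapor: g' = 0.211, ΔT' = 3.5/(1−0.211) = 4.4360 K.
Change = 4.4360 − 8.2353 = -3.80 K.

-3.80 K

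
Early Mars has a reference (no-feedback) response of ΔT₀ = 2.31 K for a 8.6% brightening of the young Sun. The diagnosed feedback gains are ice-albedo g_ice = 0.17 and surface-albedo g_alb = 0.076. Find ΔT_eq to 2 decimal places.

Total gain g = 0.17 + 0.076 = 0.246.
Amplification A = 1/(1 − 0.246) = 1.326.
ΔT = 2.31 × 1.326 = 3.06 K.

3.06 K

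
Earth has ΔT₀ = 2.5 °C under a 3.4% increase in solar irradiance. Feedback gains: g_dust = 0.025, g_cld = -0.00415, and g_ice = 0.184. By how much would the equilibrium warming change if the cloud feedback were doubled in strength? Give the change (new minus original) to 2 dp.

-0.02 °C

Original: g = 0.20485, ΔT = 2.5/(1−0.20485) = 3.1441 °C.
With doubled cloud: g' = 0.2007, ΔT' = 2.5/(1−0.2007) = 3.1277 °C.
Change = 3.1277 − 3.1441 = -0.02 °C.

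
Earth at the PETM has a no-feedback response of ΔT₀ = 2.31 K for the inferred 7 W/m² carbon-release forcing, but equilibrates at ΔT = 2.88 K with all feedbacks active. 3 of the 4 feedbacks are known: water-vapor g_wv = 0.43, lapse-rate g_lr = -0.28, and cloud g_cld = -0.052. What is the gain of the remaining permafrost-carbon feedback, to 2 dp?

0.10

Amplification A = ΔT/ΔT₀ = 2.88/2.31 = 1.247.
Total gain g = 1 − 1/A = 1 − 1/1.247 = 0.1981.
Known gains sum to 0.43 − 0.28 − 0.052 = 0.098.
g_pf = 0.1981 − 0.098 = 0.10.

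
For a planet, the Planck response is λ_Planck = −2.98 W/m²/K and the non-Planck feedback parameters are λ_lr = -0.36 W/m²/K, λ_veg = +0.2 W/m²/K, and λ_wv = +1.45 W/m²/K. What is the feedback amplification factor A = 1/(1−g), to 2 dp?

1.76

Convert to gains: g_lr = -0.36/2.98 = -0.1208; g_veg = 0.2/2.98 = 0.06711; g_wv = 1.45/2.98 = 0.4866.
Total gain g = 0.43291.
A = 1/(1 − 0.43291) = 1.76.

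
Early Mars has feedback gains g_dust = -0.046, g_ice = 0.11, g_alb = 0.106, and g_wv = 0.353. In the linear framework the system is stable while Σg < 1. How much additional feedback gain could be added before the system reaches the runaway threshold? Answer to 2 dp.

Current total gain = -0.046 + 0.11 + 0.106 + 0.353 = 0.523.
Margin to runaway = 1 − 0.523 = 0.48.

0.48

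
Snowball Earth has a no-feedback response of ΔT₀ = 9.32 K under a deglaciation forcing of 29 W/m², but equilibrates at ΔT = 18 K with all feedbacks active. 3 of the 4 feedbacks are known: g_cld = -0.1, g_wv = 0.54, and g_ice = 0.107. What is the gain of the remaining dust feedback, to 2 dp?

Amplification A = ΔT/ΔT₀ = 18/9.32 = 1.931.
Total gain g = 1 − 1/A = 1 − 1/1.931 = 0.4821.
Known gains sum to -0.1 + 0.54 + 0.107 = 0.547.
g_dust = 0.4821 − 0.547 = -0.06.

-0.06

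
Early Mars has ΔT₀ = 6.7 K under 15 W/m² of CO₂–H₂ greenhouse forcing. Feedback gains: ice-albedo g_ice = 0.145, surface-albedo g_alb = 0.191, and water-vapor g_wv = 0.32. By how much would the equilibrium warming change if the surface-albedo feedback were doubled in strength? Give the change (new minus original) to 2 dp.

Original: g = 0.656, ΔT = 6.7/(1−0.656) = 19.4767 K.
With doubled surface-albedo: g' = 0.847, ΔT' = 6.7/(1−0.847) = 43.7908 K.
Change = 43.7908 − 19.4767 = 24.31 K.

24.31 K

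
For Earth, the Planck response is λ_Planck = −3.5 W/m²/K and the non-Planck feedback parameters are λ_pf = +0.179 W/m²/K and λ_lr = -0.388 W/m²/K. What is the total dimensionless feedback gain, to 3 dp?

Convert to gains: g_pf = 0.179/3.5 = 0.05114; g_lr = -0.388/3.5 = -0.1109.
Total gain g = -0.05976.

-0.060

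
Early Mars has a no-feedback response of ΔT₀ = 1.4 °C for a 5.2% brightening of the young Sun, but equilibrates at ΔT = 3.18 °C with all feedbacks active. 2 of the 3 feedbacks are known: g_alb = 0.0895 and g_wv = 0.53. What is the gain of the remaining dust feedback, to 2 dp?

Amplification A = ΔT/ΔT₀ = 3.18/1.4 = 2.271.
Total gain g = 1 − 1/A = 1 − 1/2.271 = 0.5597.
Known gains sum to 0.0895 + 0.53 = 0.6195.
g_dust = 0.5597 − 0.6195 = -0.06.

-0.06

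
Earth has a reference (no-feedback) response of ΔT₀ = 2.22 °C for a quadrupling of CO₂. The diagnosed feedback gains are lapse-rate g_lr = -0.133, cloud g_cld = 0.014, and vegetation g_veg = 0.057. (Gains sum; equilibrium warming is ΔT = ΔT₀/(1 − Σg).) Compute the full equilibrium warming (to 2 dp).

Total gain g = -0.133 + 0.014 + 0.057 = -0.062.
Amplification A = 1/(1 + 0.062) = 0.9416.
ΔT = 2.22 × 0.9416 = 2.09 °C.

2.09 °C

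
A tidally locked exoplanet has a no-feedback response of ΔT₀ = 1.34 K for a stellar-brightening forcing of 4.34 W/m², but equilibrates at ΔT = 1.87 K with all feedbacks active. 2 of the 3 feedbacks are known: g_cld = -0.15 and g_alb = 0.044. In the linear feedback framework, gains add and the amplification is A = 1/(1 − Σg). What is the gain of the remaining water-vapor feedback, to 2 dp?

0.39

Amplification A = ΔT/ΔT₀ = 1.87/1.34 = 1.396.
Total gain g = 1 − 1/A = 1 − 1/1.396 = 0.2837.
Known gains sum to -0.15 + 0.044 = -0.106.
g_wv = 0.2837 + 0.106 = 0.39.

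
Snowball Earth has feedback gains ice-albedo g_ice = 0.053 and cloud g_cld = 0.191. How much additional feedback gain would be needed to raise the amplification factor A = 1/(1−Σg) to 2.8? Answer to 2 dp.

Current total gain = 0.244.
Target gain for A = 2.8: g* = 1 − 1/2.8 = 0.6429.
Additional gain needed = 0.6429 − 0.244 = 0.40.

0.40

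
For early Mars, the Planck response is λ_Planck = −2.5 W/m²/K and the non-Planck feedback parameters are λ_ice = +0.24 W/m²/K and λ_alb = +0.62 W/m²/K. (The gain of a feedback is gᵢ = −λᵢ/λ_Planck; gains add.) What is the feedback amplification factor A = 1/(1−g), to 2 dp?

Convert to gains: g_ice = 0.24/2.5 = 0.096; g_alb = 0.62/2.5 = 0.248.
Total gain g = 0.344.
A = 1/(1 − 0.344) = 1.52.

1.52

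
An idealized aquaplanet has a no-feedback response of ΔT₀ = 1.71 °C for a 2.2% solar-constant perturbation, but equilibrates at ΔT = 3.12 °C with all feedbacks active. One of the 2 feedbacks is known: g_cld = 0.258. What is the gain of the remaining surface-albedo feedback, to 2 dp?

Amplification A = ΔT/ΔT₀ = 3.12/1.71 = 1.825.
Total gain g = 1 − 1/A = 1 − 1/1.825 = 0.4521.
The known gain is 0.258.
g_alb = 0.4521 − 0.258 = 0.19.

0.19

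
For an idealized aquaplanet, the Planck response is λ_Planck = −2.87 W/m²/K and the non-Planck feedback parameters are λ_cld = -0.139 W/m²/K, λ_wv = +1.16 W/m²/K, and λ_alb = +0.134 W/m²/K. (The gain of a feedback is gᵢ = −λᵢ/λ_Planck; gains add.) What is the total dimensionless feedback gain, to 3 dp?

0.402

Convert to gains: g_cld = -0.139/2.87 = -0.04843; g_wv = 1.16/2.87 = 0.4042; g_alb = 0.134/2.87 = 0.04669.
Total gain g = 0.40246.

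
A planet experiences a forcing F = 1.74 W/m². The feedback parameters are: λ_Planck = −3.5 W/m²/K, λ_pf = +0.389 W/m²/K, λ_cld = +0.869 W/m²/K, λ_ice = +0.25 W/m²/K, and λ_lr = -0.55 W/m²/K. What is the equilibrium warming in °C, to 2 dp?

0.68 °C

Net feedback parameter λ = (−3.5) + (+0.389) + (+0.869) + (+0.25) + (-0.55) = -2.542 W/m²/K.
ΔT = −F/λ = −1.74/(-2.542) = 0.68 °C.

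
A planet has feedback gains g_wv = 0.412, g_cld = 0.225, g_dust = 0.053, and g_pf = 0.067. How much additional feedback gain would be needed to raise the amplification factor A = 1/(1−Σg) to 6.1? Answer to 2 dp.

Current total gain = 0.757.
Target gain for A = 6.1: g* = 1 − 1/6.1 = 0.8361.
Additional gain needed = 0.8361 − 0.757 = 0.08.

0.08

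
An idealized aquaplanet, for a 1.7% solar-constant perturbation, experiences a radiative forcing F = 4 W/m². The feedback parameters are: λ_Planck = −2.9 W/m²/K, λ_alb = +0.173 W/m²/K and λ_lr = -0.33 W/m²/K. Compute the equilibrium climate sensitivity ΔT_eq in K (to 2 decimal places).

1.31 K

Net feedback parameter λ = (−2.9) + (+0.173) + (-0.33) = -3.057 W/m²/K.
ΔT = −F/λ = −4/(-3.057) = 1.31 K.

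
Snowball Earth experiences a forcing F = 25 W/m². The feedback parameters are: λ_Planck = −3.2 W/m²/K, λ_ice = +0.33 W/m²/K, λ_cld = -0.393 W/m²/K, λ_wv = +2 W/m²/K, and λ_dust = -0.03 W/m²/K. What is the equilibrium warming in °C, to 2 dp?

Net feedback parameter λ = (−3.2) + (+0.33) + (-0.393) + (+2) + (-0.03) = -1.293 W/m²/K.
ΔT = −F/λ = −25/(-1.293) = 19.33 °C.

19.33 °C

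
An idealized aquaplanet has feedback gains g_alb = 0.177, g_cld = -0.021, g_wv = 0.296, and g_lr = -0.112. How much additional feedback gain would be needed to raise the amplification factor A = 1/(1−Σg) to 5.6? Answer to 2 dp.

0.48

Current total gain = 0.34.
Target gain for A = 5.6: g* = 1 − 1/5.6 = 0.8214.
Additional gain needed = 0.8214 − 0.34 = 0.48.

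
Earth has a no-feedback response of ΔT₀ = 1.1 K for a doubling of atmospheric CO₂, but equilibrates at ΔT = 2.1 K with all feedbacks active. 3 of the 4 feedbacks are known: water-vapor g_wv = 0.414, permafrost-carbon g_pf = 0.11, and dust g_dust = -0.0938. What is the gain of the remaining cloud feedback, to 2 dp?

Amplification A = ΔT/ΔT₀ = 2.1/1.1 = 1.909.
Total gain g = 1 − 1/A = 1 − 1/1.909 = 0.4762.
Known gains sum to 0.414 + 0.11 − 0.0938 = 0.4302.
g_cld = 0.4762 − 0.4302 = 0.05.

0.05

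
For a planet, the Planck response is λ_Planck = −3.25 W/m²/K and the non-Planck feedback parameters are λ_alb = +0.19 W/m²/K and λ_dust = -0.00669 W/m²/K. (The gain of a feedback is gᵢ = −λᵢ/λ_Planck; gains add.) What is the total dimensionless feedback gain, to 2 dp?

0.06

Convert to gains: g_alb = 0.19/3.25 = 0.05846; g_dust = -0.00669/3.25 = -0.002058.
Total gain g = 0.056402.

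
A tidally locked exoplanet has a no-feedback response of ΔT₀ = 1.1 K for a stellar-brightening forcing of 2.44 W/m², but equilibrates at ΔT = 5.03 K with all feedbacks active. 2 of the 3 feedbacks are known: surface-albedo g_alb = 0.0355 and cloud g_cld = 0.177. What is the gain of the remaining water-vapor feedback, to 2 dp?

Amplification A = ΔT/ΔT₀ = 5.03/1.1 = 4.573.
Total gain g = 1 − 1/A = 1 − 1/4.573 = 0.7813.
Known gains sum to 0.0355 + 0.177 = 0.2125.
g_wv = 0.7813 − 0.2125 = 0.57.

0.57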